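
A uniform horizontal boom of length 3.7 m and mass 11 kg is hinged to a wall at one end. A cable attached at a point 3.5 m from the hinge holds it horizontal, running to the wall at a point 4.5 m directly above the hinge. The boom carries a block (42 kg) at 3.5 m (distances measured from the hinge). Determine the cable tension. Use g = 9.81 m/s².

T ≈ 594 N

Taking torques about the hinge:
Beam weight: 11 × 9.81 = 107.9 N down at 1.85 m → arm 1.85 m, τ = 107.9 × 1.85 = 199.6 N·m clockwise.
Block: 42 × 9.81 = 412 N down at 3.5 m → arm 3.5 m, τ = 412 × 3.5 = 1442 N·m clockwise.
Total clockwise load moment = 1642 N·m.
The cable tension T acts at 3.5 m; only its component perpendicular to the boom, T sinθ, produces torque. sinθ = h/√(h²+d²) = 4.5/√(4.5²+3.5²) = 0.7894.
Setting net torque to zero: T × 3.5 × 0.7894 = 1642 → T = 1642 / 2.763 = 594 N.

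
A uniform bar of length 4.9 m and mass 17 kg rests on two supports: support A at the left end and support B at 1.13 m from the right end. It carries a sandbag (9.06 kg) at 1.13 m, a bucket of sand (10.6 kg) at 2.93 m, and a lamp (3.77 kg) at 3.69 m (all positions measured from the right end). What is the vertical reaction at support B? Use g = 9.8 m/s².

Take moments about support A.
Beam weight: 17 × 9.8 = 166.6 N down at 2.45 m → arm 2.45 m, τ = 166.6 × 2.45 = 408.2 N·m clockwise.
Sandbag: 9.06 × 9.8 = 88.79 N down at 1.13 m → arm 3.77 m, τ = 88.79 × 3.77 = 334.7 N·m clockwise.
Bucket of sand: 10.6 × 9.8 = 103.9 N down at 2.93 m → arm 1.97 m, τ = 103.9 × 1.97 = 204.7 N·m clockwise.
Lamp: 3.77 × 9.8 = 36.95 N down at 3.69 m → arm 1.21 m, τ = 36.95 × 1.21 = 44.71 N·m clockwise.
Net load moment about support A = 992.3 N·m clockwise.
Reaction R at support B is upward at 1.13 m, arm 3.77 m → moment R × 3.77 counterclockwise.
Στ = 0 ⇒ R × 3.77 = 992.3 ⇒ R = 263 N.

R_B ≈ 263 N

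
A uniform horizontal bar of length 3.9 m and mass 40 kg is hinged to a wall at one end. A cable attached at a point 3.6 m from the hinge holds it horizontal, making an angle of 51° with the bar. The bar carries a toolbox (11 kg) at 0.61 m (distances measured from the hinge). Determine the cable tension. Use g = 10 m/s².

T ≈ 303 N

About the hinge:
Beam weight: 40 × 10 = 400 N down at 1.95 m → arm 1.95 m, τ = 400 × 1.95 = 780 N·m clockwise.
Toolbox: 11 × 10 = 110 N down at 0.61 m → arm 0.61 m, τ = 110 × 0.61 = 67.1 N·m clockwise.
Total clockwise load moment = 847.1 N·m.
The cable tension T acts at 3.6 m; only its component perpendicular to the bar, T sinθ, produces torque. sin 51° = 0.7771.
For rotational equilibrium, T × 3.6 × 0.7771 = 847.1, so T = 847.1 / 2.798 = 303 N.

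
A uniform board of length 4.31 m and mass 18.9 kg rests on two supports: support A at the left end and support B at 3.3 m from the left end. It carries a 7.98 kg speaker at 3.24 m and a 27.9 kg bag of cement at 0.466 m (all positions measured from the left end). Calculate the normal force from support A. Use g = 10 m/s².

Take moments about support B.
Beam weight: 18.9 × 10 = 189 N down at 2.155 m → arm 1.145 m, τ = 189 × 1.145 = 216.4 N·m counterclockwise.
Speaker: 7.98 × 10 = 79.8 N down at 3.24 m → arm 0.06 m, τ = 79.8 × 0.06 = 4.788 N·m counterclockwise.
Bag of cement: 27.9 × 10 = 279 N down at 0.466 m → arm 2.834 m, τ = 279 × 2.834 = 790.7 N·m counterclockwise.
Net load moment about support B = 1012 N·m counterclockwise.
Reaction R at support A is upward at 0 m, arm 3.3 m → moment R × 3.3 clockwise.
Στ = 0 ⇒ R × 3.3 = 1012 ⇒ R = 307 N.

R_A ≈ 307 N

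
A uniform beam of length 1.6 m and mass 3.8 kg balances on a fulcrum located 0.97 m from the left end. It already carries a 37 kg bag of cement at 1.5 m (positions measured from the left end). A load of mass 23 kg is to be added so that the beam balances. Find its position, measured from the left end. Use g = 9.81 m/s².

Taking torques about the fulcrum (at 0.97 m from the left end):
Beam weight: 3.8 × 9.81 = 37.28 N down at 0.8 m → arm 0.17 m, τ = 37.28 × 0.17 = 6.338 N·m counterclockwise.
Bag of cement: 37 × 9.81 = 363 N down at 1.5 m → arm 0.53 m, τ = 363 × 0.53 = 192.4 N·m clockwise.
Net moment of existing loads = 186.1 N·m clockwise.
The load weighs 23 × 9.81 = 225.6 N and must supply an equal counterclockwise moment, so its lever arm about the fulcrum is 186.1 / 225.6 = 0.825 m.
That puts it at 0.97 − 0.825 = 0.145 m from the left end.

x ≈ 0.145 m from the left end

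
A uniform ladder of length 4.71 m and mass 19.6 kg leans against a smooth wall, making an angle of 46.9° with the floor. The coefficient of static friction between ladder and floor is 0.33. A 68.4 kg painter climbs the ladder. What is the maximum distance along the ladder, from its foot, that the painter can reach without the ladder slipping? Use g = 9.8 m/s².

Take moments about the foot of the ladder.
Ladder weight 19.6×9.8 = 192.1 N acts at 2.355 m along the ladder; its horizontal arm is 2.355·cos46.9° = 1.609 m → τ = 309.1 N·m clockwise.
Painter weight 68.4×9.8 = 670.3 N at distance d → arm d·cos46.9° → τ = 670.3·d·0.6833 clockwise.
Wall normal N at the top has arm L sinθ = 3.439 m counterclockwise, so Στ = 0 gives N·3.439 = 309.1 + 458·d.
ΣFy = 0 ⇒ N_floor = 862.4 N, so the maximum friction is μ_s·N_floor = 0.33×862.4 = 284.6 N. ΣFx = 0 ⇒ N_wall = f, so at the slipping point N = 284.6 N.
Substituting: 284.6×3.439 = 309.1 + 458·d ⇒ d = (978.7 − 309.1) / 458 = 1.46 m.

d ≈ 1.46 m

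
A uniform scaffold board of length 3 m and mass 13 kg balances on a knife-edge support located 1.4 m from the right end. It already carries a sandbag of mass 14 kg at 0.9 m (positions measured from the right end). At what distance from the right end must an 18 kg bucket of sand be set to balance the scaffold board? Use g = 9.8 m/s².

Take moments about the knife-edge support (at 1.4 m from the right end).
Beam weight: 13 × 9.8 = 127.4 N down at 1.5 m → arm 0.1 m, τ = 127.4 × 0.1 = 12.74 N·m counterclockwise.
Sandbag: 14 × 9.8 = 137.2 N down at 0.9 m → arm 0.5 m, τ = 137.2 × 0.5 = 68.6 N·m clockwise.
Net moment of existing loads = 55.86 N·m clockwise.
The bucket of sand weighs 18 × 9.8 = 176.4 N and must supply an equal counterclockwise moment, so its lever arm about the knife-edge support is 55.86 / 176.4 = 0.317 m.
That puts it at 1.4 + 0.317 = 1.72 m from the right end.

x ≈ 1.72 m from the right end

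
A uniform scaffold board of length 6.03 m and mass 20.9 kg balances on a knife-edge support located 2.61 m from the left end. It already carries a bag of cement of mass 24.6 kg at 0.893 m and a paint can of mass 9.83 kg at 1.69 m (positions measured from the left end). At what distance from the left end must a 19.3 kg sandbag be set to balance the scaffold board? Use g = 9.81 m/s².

x ≈ 4.83 m from the left end

Choose the knife-edge support (at 2.61 m from the left end) as the axis so the support reaction has zero arm there.
Beam weight: 20.9 × 9.81 = 205 N down at 3.015 m → arm 0.405 m, τ = 205 × 0.405 = 83.03 N·m clockwise.
Bag of cement: 24.6 × 9.81 = 241.3 N down at 0.893 m → arm 1.717 m, τ = 241.3 × 1.717 = 414.3 N·m counterclockwise.
Paint can: 9.83 × 9.81 = 96.43 N down at 1.69 m → arm 0.92 m, τ = 96.43 × 0.92 = 88.72 N·m counterclockwise.
Net moment of existing loads = 420 N·m counterclockwise.
The sandbag weighs 19.3 × 9.81 = 189.3 N and must supply an equal clockwise moment, so its lever arm about the knife-edge support is 420 / 189.3 = 2.22 m.
That puts it at 2.61 + 2.22 = 4.83 m from the left end.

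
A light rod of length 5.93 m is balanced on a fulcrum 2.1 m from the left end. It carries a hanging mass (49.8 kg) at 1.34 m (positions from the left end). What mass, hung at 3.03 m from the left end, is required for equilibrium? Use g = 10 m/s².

m ≈ 40.7 kg

Taking torques about the fulcrum (at 2.1 m from the left end):
Hanging mass: 49.8 × 10 = 498 N down at 1.34 m → arm 0.76 m, τ = 498 × 0.76 = 378.5 N·m counterclockwise.
Net moment of known loads = 378.5 N·m counterclockwise.
An unknown mass m at 3.03 m has arm 0.93 m; its moment is m·g·0.93 clockwise.
Στ = 0 ⇒ m × 10 × 0.93 = 378.5 ⇒ m = 378.5 / (10 × 0.93) = 40.7 kg.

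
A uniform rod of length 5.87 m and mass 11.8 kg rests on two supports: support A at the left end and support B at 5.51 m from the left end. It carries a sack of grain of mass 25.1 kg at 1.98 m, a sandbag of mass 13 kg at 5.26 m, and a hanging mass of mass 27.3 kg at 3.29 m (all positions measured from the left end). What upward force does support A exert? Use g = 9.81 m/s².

R_A ≈ 326 N

Take moments about support B.
Beam weight: 11.8 × 9.81 = 115.8 N down at 2.935 m → arm 2.575 m, τ = 115.8 × 2.575 = 298.2 N·m counterclockwise.
Sack of grain: 25.1 × 9.81 = 246.2 N down at 1.98 m → arm 3.53 m, τ = 246.2 × 3.53 = 869.1 N·m counterclockwise.
Sandbag: 13 × 9.81 = 127.5 N down at 5.26 m → arm 0.25 m, τ = 127.5 × 0.25 = 31.88 N·m counterclockwise.
Hanging mass: 27.3 × 9.81 = 267.8 N down at 3.29 m → arm 2.22 m, τ = 267.8 × 2.22 = 594.5 N·m counterclockwise.
Net load moment about support B = 1794 N·m counterclockwise.
Reaction R at support A is upward at 0 m, arm 5.51 m → moment R × 5.51 clockwise.
For rotational equilibrium, R × 5.51 = 1794, so R = 326 N.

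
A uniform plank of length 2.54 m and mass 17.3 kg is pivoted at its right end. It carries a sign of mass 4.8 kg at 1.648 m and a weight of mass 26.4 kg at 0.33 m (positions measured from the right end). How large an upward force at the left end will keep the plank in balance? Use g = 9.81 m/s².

Sum moments about the right end (the unknown pivot reaction has zero arm there).
Beam weight: 17.3 × 9.81 = 169.7 N down at 1.27 m → arm 1.27 m, τ = 169.7 × 1.27 = 215.5 N·m counterclockwise.
Sign: 4.8 × 9.81 = 47.09 N down at 1.648 m → arm 1.648 m, τ = 47.09 × 1.648 = 77.6 N·m counterclockwise.
Weight: 26.4 × 9.81 = 259 N down at 0.33 m → arm 0.33 m, τ = 259 × 0.33 = 85.47 N·m counterclockwise.
Net moment of the loads = 378.6 N·m counterclockwise.
The upward force F acts at the left end, arm 2.54 m, giving F × 2.54 clockwise.
For rotational equilibrium, F × 2.54 = 378.6, so F = 378.6 / 2.54 = 149 N.

F ≈ 149 N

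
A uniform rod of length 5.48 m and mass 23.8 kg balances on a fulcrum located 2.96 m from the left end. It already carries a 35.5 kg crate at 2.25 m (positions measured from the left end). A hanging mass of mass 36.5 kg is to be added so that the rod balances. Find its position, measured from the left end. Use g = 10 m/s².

x ≈ 3.79 m from the left end

Choose the fulcrum (at 2.96 m from the left end) as the axis so the support reaction has zero arm there.
Beam weight: 23.8 × 10 = 238 N down at 2.74 m → arm 0.22 m, τ = 238 × 0.22 = 52.36 N·m counterclockwise.
Crate: 35.5 × 10 = 355 N down at 2.25 m → arm 0.71 m, τ = 355 × 0.71 = 252 N·m counterclockwise.
Net moment of existing loads = 304.4 N·m counterclockwise.
The hanging mass weighs 36.5 × 10 = 365 N and must supply an equal clockwise moment, so its lever arm about the fulcrum is 304.4 / 365 = 0.834 m.
That puts it at 2.96 + 0.834 = 3.79 m from the left end.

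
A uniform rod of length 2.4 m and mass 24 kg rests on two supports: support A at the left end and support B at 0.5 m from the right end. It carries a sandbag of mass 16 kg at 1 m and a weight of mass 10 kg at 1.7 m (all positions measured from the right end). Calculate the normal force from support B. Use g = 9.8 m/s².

Sum moments about support A (its reaction then has zero moment arm).
Beam weight: 24 × 9.8 = 235.2 N down at 1.2 m → arm 1.2 m, τ = 235.2 × 1.2 = 282.2 N·m clockwise.
Sandbag: 16 × 9.8 = 156.8 N down at 1 m → arm 1.4 m, τ = 156.8 × 1.4 = 219.5 N·m clockwise.
Weight: 10 × 9.8 = 98 N down at 1.7 m → arm 0.7 m, τ = 98 × 0.7 = 68.6 N·m clockwise.
Net load moment about support A = 570.3 N·m clockwise.
Reaction R at support B is upward at 0.5 m, arm 1.9 m → moment R × 1.9 counterclockwise.
Στ = 0 ⇒ R × 1.9 = 570.3 ⇒ R = 300 N.

R_B ≈ 300 N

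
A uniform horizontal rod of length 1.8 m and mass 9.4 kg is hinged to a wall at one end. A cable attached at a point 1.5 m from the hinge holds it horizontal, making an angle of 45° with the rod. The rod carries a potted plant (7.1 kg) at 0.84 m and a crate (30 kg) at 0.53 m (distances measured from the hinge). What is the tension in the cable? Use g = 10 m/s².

T ≈ 286 N

Take moments about the hinge.
Beam weight: 9.4 × 10 = 94 N down at 0.9 m → arm 0.9 m, τ = 94 × 0.9 = 84.6 N·m clockwise.
Potted plant: 7.1 × 10 = 71 N down at 0.84 m → arm 0.84 m, τ = 71 × 0.84 = 59.64 N·m clockwise.
Crate: 30 × 10 = 300 N down at 0.53 m → arm 0.53 m, τ = 300 × 0.53 = 159 N·m clockwise.
Total clockwise load moment = 303.2 N·m.
The cable tension T acts at 1.5 m; only its component perpendicular to the rod, T sinθ, produces torque. sin 45° = 0.7071.
Setting net torque to zero: T × 1.5 × 0.7071 = 303.2 → T = 303.2 / 1.061 = 286 N.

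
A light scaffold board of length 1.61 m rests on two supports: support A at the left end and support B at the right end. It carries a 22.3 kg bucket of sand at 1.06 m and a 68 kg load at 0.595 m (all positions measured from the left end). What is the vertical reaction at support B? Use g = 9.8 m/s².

R_B ≈ 390 N

About support A:
Bucket of sand: 22.3 × 9.8 = 218.5 N down at 1.06 m → arm 1.06 m, τ = 218.5 × 1.06 = 231.6 N·m clockwise.
Load: 68 × 9.8 = 666.4 N down at 0.595 m → arm 0.595 m, τ = 666.4 × 0.595 = 396.5 N·m clockwise.
Net load moment about support A = 628.1 N·m clockwise.
Reaction R at support B is upward at 1.61 m, arm 1.61 m → moment R × 1.61 counterclockwise.
Balancing moments: R × 1.61 = 628.1, giving R = 390 N.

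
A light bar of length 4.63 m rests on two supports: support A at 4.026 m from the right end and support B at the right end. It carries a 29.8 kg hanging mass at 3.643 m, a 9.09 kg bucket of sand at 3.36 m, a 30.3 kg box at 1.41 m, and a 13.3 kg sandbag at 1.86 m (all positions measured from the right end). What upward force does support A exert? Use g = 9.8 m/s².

R_A ≈ 503 N

Sum moments about support B (its reaction then has zero moment arm).
Hanging mass: 29.8 × 9.8 = 292 N down at 3.643 m → arm 3.643 m, τ = 292 × 3.643 = 1064 N·m counterclockwise.
Bucket of sand: 9.09 × 9.8 = 89.08 N down at 3.36 m → arm 3.36 m, τ = 89.08 × 3.36 = 299.3 N·m counterclockwise.
Box: 30.3 × 9.8 = 296.9 N down at 1.41 m → arm 1.41 m, τ = 296.9 × 1.41 = 418.6 N·m counterclockwise.
Sandbag: 13.3 × 9.8 = 130.3 N down at 1.86 m → arm 1.86 m, τ = 130.3 × 1.86 = 242.4 N·m counterclockwise.
Net load moment about support B = 2024 N·m counterclockwise.
Reaction R at support A is upward at 4.026 m, arm 4.026 m → moment R × 4.026 clockwise.
For rotational equilibrium, R × 4.026 = 2024, so R = 503 N.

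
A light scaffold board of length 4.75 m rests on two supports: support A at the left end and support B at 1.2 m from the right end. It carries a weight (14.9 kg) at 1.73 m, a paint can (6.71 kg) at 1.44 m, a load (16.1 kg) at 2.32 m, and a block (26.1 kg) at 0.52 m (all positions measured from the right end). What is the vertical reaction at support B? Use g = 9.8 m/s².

Take moments about support A.
Weight: 14.9 × 9.8 = 146 N down at 1.73 m → arm 3.02 m, τ = 146 × 3.02 = 440.9 N·m clockwise.
Paint can: 6.71 × 9.8 = 65.76 N down at 1.44 m → arm 3.31 m, τ = 65.76 × 3.31 = 217.7 N·m clockwise.
Load: 16.1 × 9.8 = 157.8 N down at 2.32 m → arm 2.43 m, τ = 157.8 × 2.43 = 383.5 N·m clockwise.
Block: 26.1 × 9.8 = 255.8 N down at 0.52 m → arm 4.23 m, τ = 255.8 × 4.23 = 1082 N·m clockwise.
Net load moment about support A = 2124 N·m clockwise.
Reaction R at support B is upward at 1.2 m, arm 3.55 m → moment R × 3.55 counterclockwise.
Balancing moments: R × 3.55 = 2124, giving R = 598 N.

R_B ≈ 598 N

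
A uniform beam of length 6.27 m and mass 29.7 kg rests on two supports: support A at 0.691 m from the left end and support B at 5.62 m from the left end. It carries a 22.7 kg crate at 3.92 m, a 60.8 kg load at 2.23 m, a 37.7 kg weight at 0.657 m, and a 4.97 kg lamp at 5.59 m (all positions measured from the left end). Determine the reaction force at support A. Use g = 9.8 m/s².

R_A ≈ 1010 N

Choose support B as the axis so its reaction then has zero moment arm.
Beam weight: 29.7 × 9.8 = 291.1 N down at 3.135 m → arm 2.485 m, τ = 291.1 × 2.485 = 723.4 N·m counterclockwise.
Crate: 22.7 × 9.8 = 222.5 N down at 3.92 m → arm 1.7 m, τ = 222.5 × 1.7 = 378.2 N·m counterclockwise.
Load: 60.8 × 9.8 = 595.8 N down at 2.23 m → arm 3.39 m, τ = 595.8 × 3.39 = 2020 N·m counterclockwise.
Weight: 37.7 × 9.8 = 369.5 N down at 0.657 m → arm 4.963 m, τ = 369.5 × 4.963 = 1834 N·m counterclockwise.
Lamp: 4.97 × 9.8 = 48.71 N down at 5.59 m → arm 0.03 m, τ = 48.71 × 0.03 = 1.461 N·m counterclockwise.
Net load moment about support B = 4957 N·m counterclockwise.
Reaction R at support A is upward at 0.691 m, arm 4.929 m → moment R × 4.929 clockwise.
Στ = 0 ⇒ R × 4.929 = 4957 ⇒ R = 1010 N.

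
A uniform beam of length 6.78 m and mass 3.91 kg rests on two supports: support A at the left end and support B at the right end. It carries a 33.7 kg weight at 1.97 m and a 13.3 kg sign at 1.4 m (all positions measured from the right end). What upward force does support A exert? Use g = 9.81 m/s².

About support B:
Beam weight: 3.91 × 9.81 = 38.36 N down at 3.39 m → arm 3.39 m, τ = 38.36 × 3.39 = 130 N·m counterclockwise.
Weight: 33.7 × 9.81 = 330.6 N down at 1.97 m → arm 1.97 m, τ = 330.6 × 1.97 = 651.3 N·m counterclockwise.
Sign: 13.3 × 9.81 = 130.5 N down at 1.4 m → arm 1.4 m, τ = 130.5 × 1.4 = 182.7 N·m counterclockwise.
Net load moment about support B = 964 N·m counterclockwise.
Reaction R at support A is upward at 6.78 m, arm 6.78 m → moment R × 6.78 clockwise.
Balancing moments: R × 6.78 = 964, giving R = 142 N.

R_A ≈ 142 N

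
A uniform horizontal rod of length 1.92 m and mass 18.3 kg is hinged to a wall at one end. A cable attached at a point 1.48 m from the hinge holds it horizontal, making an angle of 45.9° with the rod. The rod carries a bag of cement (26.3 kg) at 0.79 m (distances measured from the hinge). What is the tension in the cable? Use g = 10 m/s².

T ≈ 361 N

Take moments about the hinge.
Beam weight: 18.3 × 10 = 183 N down at 0.96 m → arm 0.96 m, τ = 183 × 0.96 = 175.7 N·m clockwise.
Bag of cement: 26.3 × 10 = 263 N down at 0.79 m → arm 0.79 m, τ = 263 × 0.79 = 207.8 N·m clockwise.
Total clockwise load moment = 383.5 N·m.
The cable tension T acts at 1.48 m; only its component perpendicular to the rod, T sinθ, produces torque. sin 45.9° = 0.7181.
Balancing moments: T × 1.48 × 0.7181 = 383.5, giving T = 383.5 / 1.063 = 361 N.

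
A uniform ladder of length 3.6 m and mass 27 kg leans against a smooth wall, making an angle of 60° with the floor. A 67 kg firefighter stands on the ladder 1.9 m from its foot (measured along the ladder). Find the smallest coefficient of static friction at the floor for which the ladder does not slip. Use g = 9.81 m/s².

About the foot of the ladder:
Ladder weight 27×9.81 = 264.9 N acts at 1.8 m along the ladder; its horizontal arm is 1.8·cos60° = 0.9 m → τ = 238.4 N·m clockwise.
Firefighter: 67×9.81 = 657.3 N at 1.9 m → arm 0.95 m → τ = 624.4 N·m clockwise.
Wall normal N acts horizontally at the top; its moment arm is the height L sinθ = 3.6·sin60° = 3.118 m, counterclockwise.
For rotational equilibrium, N × 3.118 = 862.8, so N = 276.7 N.
ΣFx = 0 ⇒ f = N_wall = 276.7 N. ΣFy = 0 ⇒ N_floor = 922.2 N.
μ_min = f / N_floor = 276.7 / 922.2 = 0.3.

μ_min ≈ 0.3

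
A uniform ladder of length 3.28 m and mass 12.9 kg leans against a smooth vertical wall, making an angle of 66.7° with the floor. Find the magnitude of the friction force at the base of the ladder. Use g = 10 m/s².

Choose the foot of the ladder as the axis so the floor normal and friction both act there and drop out.
Ladder weight 12.9×10 = 129 N acts at 1.64 m along the ladder; its horizontal arm is 1.64·cos66.7° = 0.6487 m → τ = 83.68 N·m clockwise.
Wall normal N acts horizontally at the top; its moment arm is the height L sinθ = 3.28·sin66.7° = 3.013 m, counterclockwise.
Στ = 0 ⇒ N × 3.013 = 83.68 ⇒ N = 27.8 N.
ΣFx = 0: friction at the foot balances the wall's push, so f = N_wall = 27.8 N.

f ≈ 27.8 N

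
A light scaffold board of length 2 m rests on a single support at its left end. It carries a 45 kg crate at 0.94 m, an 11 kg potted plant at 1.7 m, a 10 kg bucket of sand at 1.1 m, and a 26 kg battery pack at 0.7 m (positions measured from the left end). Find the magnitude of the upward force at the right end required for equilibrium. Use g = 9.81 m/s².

Take moments about the left end.
Crate: 45 × 9.81 = 441.5 N down at 0.94 m → arm 0.94 m, τ = 441.5 × 0.94 = 415 N·m clockwise.
Potted plant: 11 × 9.81 = 107.9 N down at 1.7 m → arm 1.7 m, τ = 107.9 × 1.7 = 183.4 N·m clockwise.
Bucket of sand: 10 × 9.81 = 98.1 N down at 1.1 m → arm 1.1 m, τ = 98.1 × 1.1 = 107.9 N·m clockwise.
Battery pack: 26 × 9.81 = 255.1 N down at 0.7 m → arm 0.7 m, τ = 255.1 × 0.7 = 178.6 N·m clockwise.
Net moment of the loads = 884.9 N·m clockwise.
The upward force F acts at the right end, arm 2 m, giving F × 2 counterclockwise.
For rotational equilibrium, F × 2 = 884.9, so F = 884.9 / 2 = 442 N.

F ≈ 442 N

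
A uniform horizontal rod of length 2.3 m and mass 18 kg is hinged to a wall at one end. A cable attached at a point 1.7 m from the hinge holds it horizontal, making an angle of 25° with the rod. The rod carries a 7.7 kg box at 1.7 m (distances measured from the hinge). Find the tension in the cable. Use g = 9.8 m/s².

T ≈ 461 N

Choose the hinge as the axis so the unknown hinge reaction has zero arm there.
Beam weight: 18 × 9.8 = 176.4 N down at 1.15 m → arm 1.15 m, τ = 176.4 × 1.15 = 202.9 N·m clockwise.
Box: 7.7 × 9.8 = 75.46 N down at 1.7 m → arm 1.7 m, τ = 75.46 × 1.7 = 128.3 N·m clockwise.
Total clockwise load moment = 331.2 N·m.
The cable tension T acts at 1.7 m; only its component perpendicular to the rod, T sinθ, produces torque. sin 25° = 0.4226.
Στ = 0 ⇒ T × 1.7 × 0.4226 = 331.2 ⇒ T = 331.2 / 0.7184 = 461 N.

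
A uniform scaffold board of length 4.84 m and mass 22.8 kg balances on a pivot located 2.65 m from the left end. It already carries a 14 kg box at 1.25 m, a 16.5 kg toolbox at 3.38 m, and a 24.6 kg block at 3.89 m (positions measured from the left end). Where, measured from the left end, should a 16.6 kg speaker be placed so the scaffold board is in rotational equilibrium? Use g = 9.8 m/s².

Taking torques about the pivot (at 2.65 m from the left end):
Beam weight: 22.8 × 9.8 = 223.4 N down at 2.42 m → arm 0.23 m, τ = 223.4 × 0.23 = 51.38 N·m counterclockwise.
Box: 14 × 9.8 = 137.2 N down at 1.25 m → arm 1.4 m, τ = 137.2 × 1.4 = 192.1 N·m counterclockwise.
Toolbox: 16.5 × 9.8 = 161.7 N down at 3.38 m → arm 0.73 m, τ = 161.7 × 0.73 = 118 N·m clockwise.
Block: 24.6 × 9.8 = 241.1 N down at 3.89 m → arm 1.24 m, τ = 241.1 × 1.24 = 299 N·m clockwise.
Net moment of existing loads = 173.5 N·m clockwise.
The speaker weighs 16.6 × 9.8 = 162.7 N and must supply an equal counterclockwise moment, so its lever arm about the pivot is 173.5 / 162.7 = 1.07 m.
That puts it at 2.65 − 1.07 = 1.58 m from the left end.

x ≈ 1.58 m from the left end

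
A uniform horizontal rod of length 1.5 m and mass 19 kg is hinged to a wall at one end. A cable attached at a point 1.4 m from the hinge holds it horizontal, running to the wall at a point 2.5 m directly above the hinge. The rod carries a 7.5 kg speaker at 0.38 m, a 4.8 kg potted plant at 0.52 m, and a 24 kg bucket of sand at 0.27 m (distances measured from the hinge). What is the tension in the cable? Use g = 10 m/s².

T ≈ 213 N

Take moments about the hinge.
Beam weight: 19 × 10 = 190 N down at 0.75 m → arm 0.75 m, τ = 190 × 0.75 = 142.5 N·m clockwise.
Speaker: 7.5 × 10 = 75 N down at 0.38 m → arm 0.38 m, τ = 75 × 0.38 = 28.5 N·m clockwise.
Potted plant: 4.8 × 10 = 48 N down at 0.52 m → arm 0.52 m, τ = 48 × 0.52 = 24.96 N·m clockwise.
Bucket of sand: 24 × 10 = 240 N down at 0.27 m → arm 0.27 m, τ = 240 × 0.27 = 64.8 N·m clockwise.
Total clockwise load moment = 260.8 N·m.
The cable tension T acts at 1.4 m; only its component perpendicular to the rod, T sinθ, produces torque. sinθ = h/√(h²+d²) = 2.5/√(2.5²+1.4²) = 0.8725.
Setting net torque to zero: T × 1.4 × 0.8725 = 260.8 → T = 260.8 / 1.222 = 213 N.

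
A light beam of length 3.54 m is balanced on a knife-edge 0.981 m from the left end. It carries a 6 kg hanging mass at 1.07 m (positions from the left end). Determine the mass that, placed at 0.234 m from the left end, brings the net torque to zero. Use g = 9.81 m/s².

m ≈ 0.715 kg

Taking torques about the knife-edge (at 0.981 m from the left end):
Hanging mass: 6 × 9.81 = 58.86 N down at 1.07 m → arm 0.089 m, τ = 58.86 × 0.089 = 5.239 N·m clockwise.
Net moment of known loads = 5.239 N·m clockwise.
An unknown mass m at 0.234 m has arm 0.747 m; its moment is m·g·0.747 counterclockwise.
Balancing moments: m × 9.81 × 0.747 = 5.239, giving m = 5.239 / (9.81 × 0.747) = 0.715 kg.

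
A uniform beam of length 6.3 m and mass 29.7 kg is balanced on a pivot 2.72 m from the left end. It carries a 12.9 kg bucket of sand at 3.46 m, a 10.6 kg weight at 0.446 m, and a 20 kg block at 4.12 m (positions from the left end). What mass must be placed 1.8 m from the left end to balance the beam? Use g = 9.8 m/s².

m ≈ 28.5 kg

Sum moments about the pivot (at 2.72 m from the left end) (the support reaction has zero arm there).
Beam weight: 29.7 × 9.8 = 291.1 N down at 3.15 m → arm 0.43 m, τ = 291.1 × 0.43 = 125.2 N·m clockwise.
Bucket of sand: 12.9 × 9.8 = 126.4 N down at 3.46 m → arm 0.74 m, τ = 126.4 × 0.74 = 93.54 N·m clockwise.
Weight: 10.6 × 9.8 = 103.9 N down at 0.446 m → arm 2.274 m, τ = 103.9 × 2.274 = 236.3 N·m counterclockwise.
Block: 20 × 9.8 = 196 N down at 4.12 m → arm 1.4 m, τ = 196 × 1.4 = 274.4 N·m clockwise.
Net moment of known loads = 256.8 N·m clockwise.
An unknown mass m at 1.8 m has arm 0.92 m; its moment is m·g·0.92 counterclockwise.
Στ = 0 ⇒ m × 9.8 × 0.92 = 256.8 ⇒ m = 256.8 / (9.8 × 0.92) = 28.5 kg.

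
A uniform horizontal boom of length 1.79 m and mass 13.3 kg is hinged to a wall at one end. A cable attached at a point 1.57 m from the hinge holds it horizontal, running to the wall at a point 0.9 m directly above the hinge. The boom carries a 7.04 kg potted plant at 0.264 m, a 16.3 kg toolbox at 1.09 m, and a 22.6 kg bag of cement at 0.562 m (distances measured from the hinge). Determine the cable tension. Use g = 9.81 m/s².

Choose the hinge as the axis so the unknown hinge reaction has zero arm there.
Beam weight: 13.3 × 9.81 = 130.5 N down at 0.895 m → arm 0.895 m, τ = 130.5 × 0.895 = 116.8 N·m clockwise.
Potted plant: 7.04 × 9.81 = 69.06 N down at 0.264 m → arm 0.264 m, τ = 69.06 × 0.264 = 18.23 N·m clockwise.
Toolbox: 16.3 × 9.81 = 159.9 N down at 1.09 m → arm 1.09 m, τ = 159.9 × 1.09 = 174.3 N·m clockwise.
Bag of cement: 22.6 × 9.81 = 221.7 N down at 0.562 m → arm 0.562 m, τ = 221.7 × 0.562 = 124.6 N·m clockwise.
Total clockwise load moment = 433.9 N·m.
The cable tension T acts at 1.57 m; only its component perpendicular to the boom, T sinθ, produces torque. sinθ = h/√(h²+d²) = 0.9/√(0.9²+1.57²) = 0.4973.
For rotational equilibrium, T × 1.57 × 0.4973 = 433.9, so T = 433.9 / 0.7808 = 556 N.

T ≈ 556 N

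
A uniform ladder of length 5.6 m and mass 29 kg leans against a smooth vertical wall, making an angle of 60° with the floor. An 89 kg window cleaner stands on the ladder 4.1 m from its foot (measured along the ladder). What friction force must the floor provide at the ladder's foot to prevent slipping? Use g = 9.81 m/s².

f ≈ 451 N

Taking torques about the foot of the ladder:
Ladder weight 29×9.81 = 284.5 N acts at 2.8 m along the ladder; its horizontal arm is 2.8·cos60° = 1.4 m → τ = 398.3 N·m clockwise.
Window cleaner: 89×9.81 = 873.1 N at 4.1 m → arm 2.05 m → τ = 1790 N·m clockwise.
Wall normal N acts horizontally at the top; its moment arm is the height L sinθ = 5.6·sin60° = 4.85 m, counterclockwise.
Setting net torque to zero: N × 4.85 = 2188 → N = 451 N.
ΣFx = 0: friction at the foot balances the wall's push, so f = N_wall = 451 N.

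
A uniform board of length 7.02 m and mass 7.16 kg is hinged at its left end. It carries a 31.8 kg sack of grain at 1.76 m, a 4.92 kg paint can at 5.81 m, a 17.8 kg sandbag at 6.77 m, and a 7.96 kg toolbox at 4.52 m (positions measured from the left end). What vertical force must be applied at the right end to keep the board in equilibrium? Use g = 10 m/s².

Take moments about the left end.
Beam weight: 7.16 × 10 = 71.6 N down at 3.51 m → arm 3.51 m, τ = 71.6 × 3.51 = 251.3 N·m clockwise.
Sack of grain: 31.8 × 10 = 318 N down at 1.76 m → arm 1.76 m, τ = 318 × 1.76 = 559.7 N·m clockwise.
Paint can: 4.92 × 10 = 49.2 N down at 5.81 m → arm 5.81 m, τ = 49.2 × 5.81 = 285.9 N·m clockwise.
Sandbag: 17.8 × 10 = 178 N down at 6.77 m → arm 6.77 m, τ = 178 × 6.77 = 1205 N·m clockwise.
Toolbox: 7.96 × 10 = 79.6 N down at 4.52 m → arm 4.52 m, τ = 79.6 × 4.52 = 359.8 N·m clockwise.
Net moment of the loads = 2662 N·m clockwise.
The upward force F acts at the right end, arm 7.02 m, giving F × 7.02 counterclockwise.
Balancing moments: F × 7.02 = 2662, giving F = 2662 / 7.02 = 379 N.

F ≈ 379 N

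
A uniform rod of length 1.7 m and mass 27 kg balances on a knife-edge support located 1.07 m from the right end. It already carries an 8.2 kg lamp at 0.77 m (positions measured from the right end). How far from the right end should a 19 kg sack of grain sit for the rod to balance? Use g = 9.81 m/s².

x ≈ 1.51 m from the right end

Sum moments about the knife-edge support (at 1.07 m from the right end) (the support reaction has zero arm there).
Beam weight: 27 × 9.81 = 264.9 N down at 0.85 m → arm 0.22 m, τ = 264.9 × 0.22 = 58.28 N·m clockwise.
Lamp: 8.2 × 9.81 = 80.44 N down at 0.77 m → arm 0.3 m, τ = 80.44 × 0.3 = 24.13 N·m clockwise.
Net moment of existing loads = 82.41 N·m clockwise.
The sack of grain weighs 19 × 9.81 = 186.4 N and must supply an equal counterclockwise moment, so its lever arm about the knife-edge support is 82.41 / 186.4 = 0.442 m.
That puts it at 1.07 + 0.442 = 1.51 m from the right end.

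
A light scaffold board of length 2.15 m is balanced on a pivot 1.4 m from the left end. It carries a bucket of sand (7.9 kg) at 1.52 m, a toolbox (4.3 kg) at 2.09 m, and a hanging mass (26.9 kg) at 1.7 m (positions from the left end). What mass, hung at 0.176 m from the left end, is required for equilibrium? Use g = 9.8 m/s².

Choose the pivot (at 1.4 m from the left end) as the axis so the support reaction has zero arm there.
Bucket of sand: 7.9 × 9.8 = 77.42 N down at 1.52 m → arm 0.12 m, τ = 77.42 × 0.12 = 9.29 N·m clockwise.
Toolbox: 4.3 × 9.8 = 42.14 N down at 2.09 m → arm 0.69 m, τ = 42.14 × 0.69 = 29.08 N·m clockwise.
Hanging mass: 26.9 × 9.8 = 263.6 N down at 1.7 m → arm 0.3 m, τ = 263.6 × 0.3 = 79.08 N·m clockwise.
Net moment of known loads = 117.4 N·m clockwise.
An unknown mass m at 0.176 m has arm 1.224 m; its moment is m·g·1.224 counterclockwise.
Setting net torque to zero: m × 9.8 × 1.224 = 117.4 → m = 117.4 / (9.8 × 1.224) = 9.79 kg.

m ≈ 9.79 kg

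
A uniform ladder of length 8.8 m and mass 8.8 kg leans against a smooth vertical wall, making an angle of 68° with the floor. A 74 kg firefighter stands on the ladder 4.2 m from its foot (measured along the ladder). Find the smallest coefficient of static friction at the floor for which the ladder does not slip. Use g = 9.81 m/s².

Sum moments about the foot of the ladder (the floor normal and friction both act there and drop out).
Ladder weight 8.8×9.81 = 86.33 N acts at 4.4 m along the ladder; its horizontal arm is 4.4·cos68° = 1.648 m → τ = 142.3 N·m clockwise.
Firefighter: 74×9.81 = 725.9 N at 4.2 m → arm 1.573 m → τ = 1142 N·m clockwise.
Wall normal N acts horizontally at the top; its moment arm is the height L sinθ = 8.8·sin68° = 8.159 m, counterclockwise.
Στ = 0 ⇒ N × 8.159 = 1284 ⇒ N = 157.4 N.
ΣFx = 0 ⇒ f = N_wall = 157.4 N. ΣFy = 0 ⇒ N_floor = 812.2 N.
μ_min = f / N_floor = 157.4 / 812.2 = 0.194.

μ_min ≈ 0.194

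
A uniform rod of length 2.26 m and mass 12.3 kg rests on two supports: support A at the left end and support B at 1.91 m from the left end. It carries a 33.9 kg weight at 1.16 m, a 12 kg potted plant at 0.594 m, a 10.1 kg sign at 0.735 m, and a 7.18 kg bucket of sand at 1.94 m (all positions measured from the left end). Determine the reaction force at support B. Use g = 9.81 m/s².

R_B ≈ 420 N

Take moments about support A.
Beam weight: 12.3 × 9.81 = 120.7 N down at 1.13 m → arm 1.13 m, τ = 120.7 × 1.13 = 136.4 N·m clockwise.
Weight: 33.9 × 9.81 = 332.6 N down at 1.16 m → arm 1.16 m, τ = 332.6 × 1.16 = 385.8 N·m clockwise.
Potted plant: 12 × 9.81 = 117.7 N down at 0.594 m → arm 0.594 m, τ = 117.7 × 0.594 = 69.91 N·m clockwise.
Sign: 10.1 × 9.81 = 99.08 N down at 0.735 m → arm 0.735 m, τ = 99.08 × 0.735 = 72.82 N·m clockwise.
Bucket of sand: 7.18 × 9.81 = 70.44 N down at 1.94 m → arm 1.94 m, τ = 70.44 × 1.94 = 136.7 N·m clockwise.
Net load moment about support A = 801.6 N·m clockwise.
Reaction R at support B is upward at 1.91 m, arm 1.91 m → moment R × 1.91 counterclockwise.
For rotational equilibrium, R × 1.91 = 801.6, so R = 420 N.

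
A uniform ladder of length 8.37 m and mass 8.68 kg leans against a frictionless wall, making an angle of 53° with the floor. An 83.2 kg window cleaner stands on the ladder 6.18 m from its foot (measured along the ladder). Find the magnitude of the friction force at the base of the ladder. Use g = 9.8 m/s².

Take moments about the foot of the ladder.
Ladder weight 8.68×9.8 = 85.06 N acts at 4.185 m along the ladder; its horizontal arm is 4.185·cos53° = 2.519 m → τ = 214.3 N·m clockwise.
Window cleaner: 83.2×9.8 = 815.4 N at 6.18 m → arm 3.719 m → τ = 3032 N·m clockwise.
Wall normal N acts horizontally at the top; its moment arm is the height L sinθ = 8.37·sin53° = 6.685 m, counterclockwise.
Balancing moments: N × 6.685 = 3246, giving N = 486 N.
ΣFx = 0: friction at the foot balances the wall's push, so f = N_wall = 486 N.

f ≈ 486 N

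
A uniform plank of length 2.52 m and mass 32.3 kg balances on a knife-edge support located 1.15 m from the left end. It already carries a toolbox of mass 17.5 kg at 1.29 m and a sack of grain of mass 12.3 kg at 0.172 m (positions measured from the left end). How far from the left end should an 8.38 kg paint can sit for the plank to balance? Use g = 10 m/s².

Taking torques about the knife-edge support (at 1.15 m from the left end):
Beam weight: 32.3 × 10 = 323 N down at 1.26 m → arm 0.11 m, τ = 323 × 0.11 = 35.53 N·m clockwise.
Toolbox: 17.5 × 10 = 175 N down at 1.29 m → arm 0.14 m, τ = 175 × 0.14 = 24.5 N·m clockwise.
Sack of grain: 12.3 × 10 = 123 N down at 0.172 m → arm 0.978 m, τ = 123 × 0.978 = 120.3 N·m counterclockwise.
Net moment of existing loads = 60.27 N·m counterclockwise.
The paint can weighs 8.38 × 10 = 83.8 N and must supply an equal clockwise moment, so its lever arm about the knife-edge support is 60.27 / 83.8 = 0.719 m.
That puts it at 1.15 + 0.719 = 1.87 m from the left end.

x ≈ 1.87 m from the left end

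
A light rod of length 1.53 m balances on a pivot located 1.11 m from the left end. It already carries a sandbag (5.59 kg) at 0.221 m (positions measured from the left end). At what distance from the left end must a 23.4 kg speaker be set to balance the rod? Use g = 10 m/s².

Taking torques about the pivot (at 1.11 m from the left end):
Sandbag: 5.59 × 10 = 55.9 N down at 0.221 m → arm 0.889 m, τ = 55.9 × 0.889 = 49.7 N·m counterclockwise.
Net moment of existing loads = 49.7 N·m counterclockwise.
The speaker weighs 23.4 × 10 = 234 N and must supply an equal clockwise moment, so its lever arm about the pivot is 49.7 / 234 = 0.212 m.
That puts it at 1.11 + 0.212 = 1.32 m from the left end.

x ≈ 1.32 m from the left end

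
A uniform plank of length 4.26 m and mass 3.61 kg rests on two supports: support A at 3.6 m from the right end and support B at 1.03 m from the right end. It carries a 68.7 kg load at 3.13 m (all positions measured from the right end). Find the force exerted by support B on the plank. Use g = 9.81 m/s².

Take moments about support A.
Beam weight: 3.61 × 9.81 = 35.41 N down at 2.13 m → arm 1.47 m, τ = 35.41 × 1.47 = 52.05 N·m clockwise.
Load: 68.7 × 9.81 = 673.9 N down at 3.13 m → arm 0.47 m, τ = 673.9 × 0.47 = 316.7 N·m clockwise.
Net load moment about support A = 368.8 N·m clockwise.
Reaction R at support B is upward at 1.03 m, arm 2.57 m → moment R × 2.57 counterclockwise.
Στ = 0 ⇒ R × 2.57 = 368.8 ⇒ R = 144 N.

R_B ≈ 144 N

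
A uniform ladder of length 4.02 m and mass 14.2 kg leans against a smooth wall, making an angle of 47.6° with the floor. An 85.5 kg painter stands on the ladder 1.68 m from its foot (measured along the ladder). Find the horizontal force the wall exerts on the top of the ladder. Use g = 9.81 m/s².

Take moments about the foot of the ladder.
Ladder weight 14.2×9.81 = 139.3 N acts at 2.01 m along the ladder; its horizontal arm is 2.01·cos47.6° = 1.355 m → τ = 188.8 N·m clockwise.
Painter: 85.5×9.81 = 838.8 N at 1.68 m → arm 1.133 m → τ = 950.4 N·m clockwise.
Wall normal N acts horizontally at the top; its moment arm is the height L sinθ = 4.02·sin47.6° = 2.969 m, counterclockwise.
Balancing moments: N × 2.969 = 1139, giving N = 384 N.

N_wall ≈ 384 N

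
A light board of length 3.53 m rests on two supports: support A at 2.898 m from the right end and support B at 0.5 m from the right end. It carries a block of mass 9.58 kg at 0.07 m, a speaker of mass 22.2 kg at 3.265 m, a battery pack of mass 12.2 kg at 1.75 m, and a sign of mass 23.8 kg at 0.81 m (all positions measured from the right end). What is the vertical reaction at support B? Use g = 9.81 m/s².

Taking torques about support A:
Block: 9.58 × 9.81 = 93.98 N down at 0.07 m → arm 2.828 m, τ = 93.98 × 2.828 = 265.8 N·m clockwise.
Speaker: 22.2 × 9.81 = 217.8 N down at 3.265 m → arm 0.367 m, τ = 217.8 × 0.367 = 79.93 N·m counterclockwise.
Battery pack: 12.2 × 9.81 = 119.7 N down at 1.75 m → arm 1.148 m, τ = 119.7 × 1.148 = 137.4 N·m clockwise.
Sign: 23.8 × 9.81 = 233.5 N down at 0.81 m → arm 2.088 m, τ = 233.5 × 2.088 = 487.5 N·m clockwise.
Net load moment about support A = 810.8 N·m clockwise.
Reaction R at support B is upward at 0.5 m, arm 2.398 m → moment R × 2.398 counterclockwise.
Setting net torque to zero: R × 2.398 = 810.8 → R = 338 N.

R_B ≈ 338 N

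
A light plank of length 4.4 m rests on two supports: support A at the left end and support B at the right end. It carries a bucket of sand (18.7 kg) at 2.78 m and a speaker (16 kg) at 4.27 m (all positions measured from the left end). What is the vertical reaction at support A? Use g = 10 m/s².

R_A ≈ 73.6 N

Taking torques about support B:
Bucket of sand: 18.7 × 10 = 187 N down at 2.78 m → arm 1.62 m, τ = 187 × 1.62 = 302.9 N·m counterclockwise.
Speaker: 16 × 10 = 160 N down at 4.27 m → arm 0.13 m, τ = 160 × 0.13 = 20.8 N·m counterclockwise.
Net load moment about support B = 323.7 N·m counterclockwise.
Reaction R at support A is upward at 0 m, arm 4.4 m → moment R × 4.4 clockwise.
Balancing moments: R × 4.4 = 323.7, giving R = 73.6 N.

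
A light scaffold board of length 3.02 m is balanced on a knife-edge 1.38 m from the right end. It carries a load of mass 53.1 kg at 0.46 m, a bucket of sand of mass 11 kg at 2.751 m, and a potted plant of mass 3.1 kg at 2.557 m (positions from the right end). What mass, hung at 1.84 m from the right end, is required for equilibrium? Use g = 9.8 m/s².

m ≈ 65.5 kg

Taking torques about the knife-edge (at 1.38 m from the right end):
Load: 53.1 × 9.8 = 520.4 N down at 0.46 m → arm 0.92 m, τ = 520.4 × 0.92 = 478.8 N·m clockwise.
Bucket of sand: 11 × 9.8 = 107.8 N down at 2.751 m → arm 1.371 m, τ = 107.8 × 1.371 = 147.8 N·m counterclockwise.
Potted plant: 3.1 × 9.8 = 30.38 N down at 2.557 m → arm 1.177 m, τ = 30.38 × 1.177 = 35.76 N·m counterclockwise.
Net moment of known loads = 295.2 N·m clockwise.
An unknown mass m at 1.84 m has arm 0.46 m; its moment is m·g·0.46 counterclockwise.
Balancing moments: m × 9.8 × 0.46 = 295.2, giving m = 295.2 / (9.8 × 0.46) = 65.5 kg.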